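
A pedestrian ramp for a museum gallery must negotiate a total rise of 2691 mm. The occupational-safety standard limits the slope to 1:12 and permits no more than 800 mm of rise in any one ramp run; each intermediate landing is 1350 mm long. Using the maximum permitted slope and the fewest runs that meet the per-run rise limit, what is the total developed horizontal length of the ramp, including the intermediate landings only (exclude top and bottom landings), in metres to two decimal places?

36.34 m

2691 / 800 = 3.364 → round up to 4 ramp runs. That means 3 intermediate landings.
Ramp run (horizontal) at 1:12: 2691 × 12 = 32292 mm.
3 intermediate landings contribute 3 × 1350 = 4050 mm.
Total developed length = 32292 + 4050 = 36342 mm.
= 36.34 m.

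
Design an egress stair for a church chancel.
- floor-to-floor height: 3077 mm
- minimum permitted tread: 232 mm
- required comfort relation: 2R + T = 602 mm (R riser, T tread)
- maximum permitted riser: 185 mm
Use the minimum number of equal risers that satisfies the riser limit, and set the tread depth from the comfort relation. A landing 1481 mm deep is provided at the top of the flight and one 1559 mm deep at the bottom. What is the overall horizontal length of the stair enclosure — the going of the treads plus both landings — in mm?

6880 mm

At most 185 each: 3077/185 = 16.63, giving 17 risers.
Riser R = 3077 / 17 = 181 mm, within the 185 mm limit.
T = 602 − 2·181 = 240 mm, which satisfies the 232 mm minimum.
Going = (17 − 1) × 240 = 3840 mm.
Add landings: 3840 + 1481 + 1559 = 6880 mm.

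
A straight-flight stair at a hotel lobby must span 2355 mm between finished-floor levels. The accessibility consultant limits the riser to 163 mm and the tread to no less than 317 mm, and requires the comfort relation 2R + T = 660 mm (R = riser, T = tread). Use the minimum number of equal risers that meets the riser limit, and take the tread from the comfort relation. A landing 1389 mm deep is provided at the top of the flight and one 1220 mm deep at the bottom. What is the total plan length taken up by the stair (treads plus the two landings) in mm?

7453 mm

2355 / 163 = 14.448 → round up to 15 risers.
Each riser is 2355/15 = 157 mm (≤ 163 mm).
Tread T = 660 − 2 × 157 = 346 mm (≥ 317 mm).
Treads = 15 − 1 = 14; going = 14 × 346 = 4844 mm.
Enclosure = 4844 + 1389 + 1220 = 7453 mm.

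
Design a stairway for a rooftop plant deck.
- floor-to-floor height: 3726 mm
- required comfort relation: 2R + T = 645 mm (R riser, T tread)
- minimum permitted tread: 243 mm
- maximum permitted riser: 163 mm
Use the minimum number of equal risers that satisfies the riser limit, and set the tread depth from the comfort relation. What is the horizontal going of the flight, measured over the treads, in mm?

3726 / 163 = 22.859 → round up to 23 risers.
Each riser is 3726/23 = 162 mm (≤ 163 mm).
From 2R + T = 645: T = 645 − 324 = 321 mm.
Treads = 23 − 1 = 22; going = 22 × 321 = 7062 mm.

7062 mm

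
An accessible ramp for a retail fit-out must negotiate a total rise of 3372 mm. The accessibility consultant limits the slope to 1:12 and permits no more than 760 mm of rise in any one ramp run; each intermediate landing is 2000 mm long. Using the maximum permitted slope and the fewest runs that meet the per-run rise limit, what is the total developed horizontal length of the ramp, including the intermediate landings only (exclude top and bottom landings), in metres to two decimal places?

⌈3372/760⌉ = 5 ramp runs. That means 4 intermediate landings.
Horizontal run for 3372 mm of rise at 1:12 is 3372 × 12 = 40464 mm.
Intermediate landings: 4 × 2000 = 8000 mm.
Total developed length = 40464 + 8000 = 48464 mm.
= 48.46 m.

48.46 m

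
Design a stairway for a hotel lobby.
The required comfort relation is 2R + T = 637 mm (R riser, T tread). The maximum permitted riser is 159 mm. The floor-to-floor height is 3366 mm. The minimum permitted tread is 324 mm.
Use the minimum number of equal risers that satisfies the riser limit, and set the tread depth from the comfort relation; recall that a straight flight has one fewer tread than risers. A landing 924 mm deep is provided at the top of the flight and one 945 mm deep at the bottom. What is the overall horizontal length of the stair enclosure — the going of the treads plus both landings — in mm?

3366 / 159 = 21.170 → round up to 22 risers.
R = 3366 ÷ 22 = 153 mm.
Tread T = 637 − 2 × 153 = 331 mm (≥ 324 mm).
Going = (22 − 1) × 331 = 6951 mm.
Enclosure = 6951 + 924 + 945 = 8820 mm.

8820 mm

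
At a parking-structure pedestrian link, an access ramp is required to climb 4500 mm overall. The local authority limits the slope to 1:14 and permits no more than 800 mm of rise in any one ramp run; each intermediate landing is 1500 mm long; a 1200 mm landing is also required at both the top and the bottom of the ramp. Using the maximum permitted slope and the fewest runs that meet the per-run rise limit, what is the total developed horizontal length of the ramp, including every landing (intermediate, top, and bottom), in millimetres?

4500 / 800 = 5.625 → round up to 6 ramp runs. That means 5 intermediate landings.
Ramp run (horizontal) at 1:14: 4500 × 14 = 63000 mm.
5 intermediate landings contribute 5 × 1500 = 7500 mm.
Top and bottom landings: 2 × 1200 = 2400 mm.
Total = 63000 + 7500 + 2400 = 72900 mm.

72900 mm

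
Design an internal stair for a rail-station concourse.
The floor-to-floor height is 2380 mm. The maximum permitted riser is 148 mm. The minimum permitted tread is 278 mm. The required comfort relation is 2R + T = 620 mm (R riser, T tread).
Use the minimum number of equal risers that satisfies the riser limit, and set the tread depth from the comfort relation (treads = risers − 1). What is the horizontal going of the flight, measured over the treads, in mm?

2380 / 148 = 16.081 → round up to 17 risers.
R = 2380 ÷ 17 = 140 mm.
Tread T = 620 − 2 × 140 = 340 mm (≥ 278 mm).
Treads = 17 − 1 = 16; going = 16 × 340 = 5440 mm.

5440 mm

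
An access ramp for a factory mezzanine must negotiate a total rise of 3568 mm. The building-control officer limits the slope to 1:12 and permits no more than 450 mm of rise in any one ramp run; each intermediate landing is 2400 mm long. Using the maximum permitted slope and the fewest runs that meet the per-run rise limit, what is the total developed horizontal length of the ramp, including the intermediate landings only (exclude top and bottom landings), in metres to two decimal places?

⌈3568/450⌉ = 8 ramp runs. That means 7 intermediate landings.
Horizontal run for 3568 mm of rise at 1:12 is 3568 × 12 = 42816 mm.
Intermediate landings: 7 × 2400 = 16800 mm.
Total developed length = 42816 + 16800 = 59616 mm.
= 59.62 m.

59.62 m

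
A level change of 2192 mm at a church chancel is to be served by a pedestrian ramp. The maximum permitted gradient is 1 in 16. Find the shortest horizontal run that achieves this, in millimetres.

At 1:16 the run is 16 × 2192 = 35072 mm.

35072 mm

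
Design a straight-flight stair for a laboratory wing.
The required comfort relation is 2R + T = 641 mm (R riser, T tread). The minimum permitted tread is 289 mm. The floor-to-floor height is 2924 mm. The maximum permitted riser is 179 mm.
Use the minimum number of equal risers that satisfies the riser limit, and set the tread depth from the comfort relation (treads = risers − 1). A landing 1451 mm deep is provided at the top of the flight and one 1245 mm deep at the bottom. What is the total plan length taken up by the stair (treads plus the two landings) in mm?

⌈2924/179⌉ = 17 risers.
Riser R = 2924 / 17 = 172 mm, within the 179 mm limit.
From 2R + T = 641: T = 641 − 344 = 297 mm.
Treads = 17 − 1 = 16; going = 16 × 297 = 4752 mm.
Add landings: 4752 + 1451 + 1245 = 7448 mm.

7448 mm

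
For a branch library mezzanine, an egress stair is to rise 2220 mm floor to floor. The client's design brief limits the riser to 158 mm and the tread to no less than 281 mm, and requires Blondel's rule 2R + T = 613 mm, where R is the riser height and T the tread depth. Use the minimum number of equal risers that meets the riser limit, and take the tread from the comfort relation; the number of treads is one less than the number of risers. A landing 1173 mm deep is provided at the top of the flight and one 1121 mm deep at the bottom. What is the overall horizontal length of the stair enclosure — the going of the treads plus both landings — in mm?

At most 158 each: 2220/158 = 14.05, giving 15 risers.
R = 2220 ÷ 15 = 148 mm.
From 2R + T = 613: T = 613 − 296 = 317 mm.
Treads = 15 − 1 = 14; going = 14 × 317 = 4438 mm.
Enclosure = 4438 + 1173 + 1121 = 6732 mm.

6732 mm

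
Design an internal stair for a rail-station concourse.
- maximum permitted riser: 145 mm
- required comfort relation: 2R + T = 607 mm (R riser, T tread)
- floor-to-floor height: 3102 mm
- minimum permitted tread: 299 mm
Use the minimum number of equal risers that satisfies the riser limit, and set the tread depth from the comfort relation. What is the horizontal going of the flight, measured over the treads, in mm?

6825 mm

⌈3102/145⌉ = 22 risers.
R = 3102 ÷ 22 = 141 mm.
T = 607 − 2·141 = 325 mm, which satisfies the 299 mm minimum.
22 risers give 21 treads; going = 21 × 325 = 6825 mm.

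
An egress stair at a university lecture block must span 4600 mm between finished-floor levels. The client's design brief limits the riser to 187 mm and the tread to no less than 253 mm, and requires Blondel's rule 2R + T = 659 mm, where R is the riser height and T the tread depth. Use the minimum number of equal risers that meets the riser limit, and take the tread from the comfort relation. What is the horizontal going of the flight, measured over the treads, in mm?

6984 mm

At most 187 each: 4600/187 = 24.60, giving 25 risers.
Riser R = 4600 / 25 = 184 mm, within the 187 mm limit.
From 2R + T = 659: T = 659 − 368 = 291 mm.
Treads = 25 − 1 = 24; going = 24 × 291 = 6984 mm.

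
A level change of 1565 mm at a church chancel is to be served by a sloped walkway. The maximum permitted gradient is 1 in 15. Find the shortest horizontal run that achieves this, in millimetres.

23475 mm

At 1:15 the run is 15 × 1565 = 23475 mm.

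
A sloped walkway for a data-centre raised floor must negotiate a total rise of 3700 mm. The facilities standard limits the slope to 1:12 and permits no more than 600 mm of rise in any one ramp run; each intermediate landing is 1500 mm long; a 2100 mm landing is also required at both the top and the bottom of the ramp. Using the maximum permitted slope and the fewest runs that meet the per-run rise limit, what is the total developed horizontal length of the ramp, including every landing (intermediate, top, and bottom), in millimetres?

⌈3700/600⌉ = 7 ramp runs. That means 6 intermediate landings.
Horizontal run for 3700 mm of rise at 1:12 is 3700 × 12 = 44400 mm.
6 intermediate landings contribute 6 × 1500 = 9000 mm.
Top and bottom landings: 2 × 2100 = 4200 mm.
Total = 44400 + 9000 + 4200 = 57600 mm.

57600 mm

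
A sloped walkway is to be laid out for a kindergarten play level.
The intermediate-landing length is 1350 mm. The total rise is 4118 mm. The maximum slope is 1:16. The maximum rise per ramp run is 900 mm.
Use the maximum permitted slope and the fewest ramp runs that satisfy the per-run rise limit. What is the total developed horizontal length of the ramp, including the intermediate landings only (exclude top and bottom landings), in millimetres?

4118 / 900 = 4.576 → round up to 5 ramp runs. That means 4 intermediate landings.
Horizontal run for 4118 mm of rise at 1:16 is 4118 × 16 = 65888 mm.
4 intermediate landings contribute 4 × 1350 = 5400 mm.
Total developed length = 65888 + 5400 = 71288 mm.

71288 mm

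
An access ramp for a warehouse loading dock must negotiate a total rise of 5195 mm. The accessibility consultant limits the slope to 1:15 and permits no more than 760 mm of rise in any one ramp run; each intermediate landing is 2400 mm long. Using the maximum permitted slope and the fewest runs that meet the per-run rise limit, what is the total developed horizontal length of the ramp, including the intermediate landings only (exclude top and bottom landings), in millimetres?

92325 mm

5195 / 760 = 6.84, so 7 ramp runs are needed. That means 6 intermediate landings.
Horizontal run for 5195 mm of rise at 1:15 is 5195 × 15 = 77925 mm.
6 intermediate landings contribute 6 × 2400 = 14400 mm.
Total developed length = 77925 + 14400 = 92325 mm.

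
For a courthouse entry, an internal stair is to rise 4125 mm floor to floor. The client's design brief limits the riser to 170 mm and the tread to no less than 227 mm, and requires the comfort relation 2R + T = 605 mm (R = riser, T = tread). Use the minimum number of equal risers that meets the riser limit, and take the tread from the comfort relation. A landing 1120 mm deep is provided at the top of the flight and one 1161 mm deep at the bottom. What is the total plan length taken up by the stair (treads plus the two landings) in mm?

8881 mm

4125 / 170 = 24.26, so 25 risers are needed.
Each riser is 4125/25 = 165 mm (≤ 170 mm).
T = 605 − 2·165 = 275 mm, which satisfies the 227 mm minimum.
Treads = 25 − 1 = 24; going = 24 × 275 = 6600 mm.
Enclosure = 6600 + 1120 + 1161 = 8881 mm.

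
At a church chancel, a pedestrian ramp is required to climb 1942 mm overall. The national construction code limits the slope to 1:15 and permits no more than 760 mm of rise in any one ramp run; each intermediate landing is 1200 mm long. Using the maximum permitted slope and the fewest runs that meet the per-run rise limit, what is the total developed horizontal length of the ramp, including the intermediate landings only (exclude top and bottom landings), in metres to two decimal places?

31.53 m

At most 760 each: 1942/760 = 2.56, giving 3 ramp runs. That means 2 intermediate landings.
Ramp run (horizontal) at 1:15: 1942 × 15 = 29130 mm.
2 intermediate landings contribute 2 × 1200 = 2400 mm.
Developed length = 29130 + 2400 = 31530 mm.
= 31.53 m.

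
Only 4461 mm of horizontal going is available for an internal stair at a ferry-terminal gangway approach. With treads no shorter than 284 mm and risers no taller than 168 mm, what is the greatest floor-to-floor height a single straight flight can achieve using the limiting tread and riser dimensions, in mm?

2688 mm

Treads that fit: ⌊4461 / 284⌋ = 15.
Risers = treads + 1 = 16.
Maximum height = 16 × 168 = 2688 mm.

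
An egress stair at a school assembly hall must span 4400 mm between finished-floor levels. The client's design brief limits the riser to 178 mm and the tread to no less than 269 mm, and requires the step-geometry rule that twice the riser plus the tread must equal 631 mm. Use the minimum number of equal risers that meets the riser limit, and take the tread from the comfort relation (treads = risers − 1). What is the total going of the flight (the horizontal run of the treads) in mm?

6696 mm

4400 / 178 = 24.719 → round up to 25 risers.
Each riser is 4400/25 = 176 mm (≤ 178 mm).
T = 631 − 2·176 = 279 mm, which satisfies the 269 mm minimum.
Treads = 25 − 1 = 24; going = 24 × 279 = 6696 mm.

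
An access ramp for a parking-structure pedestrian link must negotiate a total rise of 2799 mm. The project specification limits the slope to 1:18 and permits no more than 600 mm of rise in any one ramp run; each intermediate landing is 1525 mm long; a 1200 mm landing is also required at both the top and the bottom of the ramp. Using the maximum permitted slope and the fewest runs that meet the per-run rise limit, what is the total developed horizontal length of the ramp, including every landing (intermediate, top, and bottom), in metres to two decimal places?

2799 / 600 = 4.665 → round up to 5 ramp runs. That means 4 intermediate landings.
Ramp run (horizontal) at 1:18: 2799 × 18 = 50382 mm.
Intermediate landings: 4 × 1525 = 6100 mm.
Top and bottom landings: 2 × 1200 = 2400 mm.
Total = 50382 + 6100 + 2400 = 58882 mm.
= 58.88 m.

58.88 m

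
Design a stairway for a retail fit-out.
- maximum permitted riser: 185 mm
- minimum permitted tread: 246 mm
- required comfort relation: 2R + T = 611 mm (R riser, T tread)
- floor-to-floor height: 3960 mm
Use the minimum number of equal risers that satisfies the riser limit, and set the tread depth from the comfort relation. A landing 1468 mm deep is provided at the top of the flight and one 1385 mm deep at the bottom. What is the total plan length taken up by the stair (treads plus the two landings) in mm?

8124 mm

At most 185 each: 3960/185 = 21.41, giving 22 risers.
Each riser is 3960/22 = 180 mm (≤ 185 mm).
Tread T = 611 − 2 × 180 = 251 mm (≥ 246 mm).
Treads = 22 − 1 = 21; going = 21 × 251 = 5271 mm.
Add landings: 5271 + 1468 + 1385 = 8124 mm.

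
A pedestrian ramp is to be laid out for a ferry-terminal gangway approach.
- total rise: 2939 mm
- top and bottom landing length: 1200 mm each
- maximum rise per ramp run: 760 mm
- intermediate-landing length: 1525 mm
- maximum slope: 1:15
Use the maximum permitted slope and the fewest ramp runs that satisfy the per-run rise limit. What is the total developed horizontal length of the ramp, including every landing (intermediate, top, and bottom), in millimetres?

51060 mm

⌈2939/760⌉ = 4 ramp runs. That means 3 intermediate landings.
Horizontal run for 2939 mm of rise at 1:15 is 2939 × 15 = 44085 mm.
Intermediate landings: 3 × 1525 = 4575 mm.
Top and bottom landings: 2 × 1200 = 2400 mm.
Total = 44085 + 4575 + 2400 = 51060 mm.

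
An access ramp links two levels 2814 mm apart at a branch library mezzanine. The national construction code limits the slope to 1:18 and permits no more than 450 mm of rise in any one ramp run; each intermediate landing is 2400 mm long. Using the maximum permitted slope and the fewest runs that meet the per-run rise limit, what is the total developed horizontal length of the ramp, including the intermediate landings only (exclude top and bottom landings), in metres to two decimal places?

65.05 m

At most 450 each: 2814/450 = 6.25, giving 7 ramp runs. That means 6 intermediate landings.
Ramp run (horizontal) at 1:18: 2814 × 18 = 50652 mm.
Intermediate landings: 6 × 2400 = 14400 mm.
Total developed length = 50652 + 14400 = 65052 mm.
= 65.05 m.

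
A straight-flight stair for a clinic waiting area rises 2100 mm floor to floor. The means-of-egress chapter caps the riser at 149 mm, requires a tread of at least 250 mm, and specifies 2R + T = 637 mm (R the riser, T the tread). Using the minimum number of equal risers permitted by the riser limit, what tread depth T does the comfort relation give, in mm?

357 mm

At most 149 each: 2100/149 = 14.09, giving 15 risers.
R = 2100 ÷ 15 = 140 mm.
Tread T = 637 − 2 × 140 = 357 mm (≥ 250 mm).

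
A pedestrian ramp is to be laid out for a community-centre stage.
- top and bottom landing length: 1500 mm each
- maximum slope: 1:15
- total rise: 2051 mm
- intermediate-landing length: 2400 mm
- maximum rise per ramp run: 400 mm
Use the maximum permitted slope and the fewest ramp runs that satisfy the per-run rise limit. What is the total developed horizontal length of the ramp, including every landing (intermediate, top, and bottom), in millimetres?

45765 mm

⌈2051/400⌉ = 6 ramp runs. That means 5 intermediate landings.
Ramp run (horizontal) at 1:15: 2051 × 15 = 30765 mm.
5 intermediate landings contribute 5 × 2400 = 12000 mm.
Top and bottom landings: 2 × 1500 = 3000 mm.
Total = 30765 + 12000 + 3000 = 45765 mm.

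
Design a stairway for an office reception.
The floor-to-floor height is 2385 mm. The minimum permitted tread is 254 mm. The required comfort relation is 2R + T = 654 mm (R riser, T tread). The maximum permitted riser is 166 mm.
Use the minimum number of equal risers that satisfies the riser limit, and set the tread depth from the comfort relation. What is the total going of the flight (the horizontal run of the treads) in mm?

At most 166 each: 2385/166 = 14.37, giving 15 risers.
Each riser is 2385/15 = 159 mm (≤ 166 mm).
From 2R + T = 654: T = 654 − 318 = 336 mm.
15 risers give 14 treads; going = 14 × 336 = 4704 mm.

4704 mm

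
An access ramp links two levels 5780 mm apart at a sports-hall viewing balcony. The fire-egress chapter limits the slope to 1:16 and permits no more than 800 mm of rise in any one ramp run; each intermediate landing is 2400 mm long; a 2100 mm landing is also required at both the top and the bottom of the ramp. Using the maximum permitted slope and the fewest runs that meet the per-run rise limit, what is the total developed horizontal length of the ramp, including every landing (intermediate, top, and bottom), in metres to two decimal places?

At most 800 each: 5780/800 = 7.22, giving 8 ramp runs. That means 7 intermediate landings.
Ramp run (horizontal) at 1:16: 5780 × 16 = 92480 mm.
7 intermediate landings contribute 7 × 2400 = 16800 mm.
Top and bottom landings: 2 × 2100 = 4200 mm.
Total = 92480 + 16800 + 4200 = 113480 mm.
= 113.48 m.

113.48 m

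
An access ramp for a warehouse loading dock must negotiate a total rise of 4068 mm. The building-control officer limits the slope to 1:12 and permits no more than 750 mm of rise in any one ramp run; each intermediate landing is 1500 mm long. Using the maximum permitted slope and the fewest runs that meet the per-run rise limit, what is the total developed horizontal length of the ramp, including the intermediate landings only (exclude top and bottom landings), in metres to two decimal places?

56.32 m

⌈4068/750⌉ = 6 ramp runs. That means 5 intermediate landings.
Ramp run (horizontal) at 1:12: 4068 × 12 = 48816 mm.
Intermediate landings: 5 × 1500 = 7500 mm.
Total developed length = 48816 + 7500 = 56316 mm.
= 56.32 m.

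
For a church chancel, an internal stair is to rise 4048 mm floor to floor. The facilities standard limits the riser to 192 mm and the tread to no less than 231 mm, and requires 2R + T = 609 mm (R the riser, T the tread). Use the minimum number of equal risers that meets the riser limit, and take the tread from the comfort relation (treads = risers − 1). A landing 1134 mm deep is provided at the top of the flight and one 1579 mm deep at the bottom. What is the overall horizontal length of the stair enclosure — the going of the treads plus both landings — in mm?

4048 / 192 = 21.083 → round up to 22 risers.
R = 4048 ÷ 22 = 184 mm.
T = 609 − 2·184 = 241 mm, which satisfies the 231 mm minimum.
Going = (22 − 1) × 241 = 5061 mm.
Add landings: 5061 + 1134 + 1579 = 7774 mm.

7774 mm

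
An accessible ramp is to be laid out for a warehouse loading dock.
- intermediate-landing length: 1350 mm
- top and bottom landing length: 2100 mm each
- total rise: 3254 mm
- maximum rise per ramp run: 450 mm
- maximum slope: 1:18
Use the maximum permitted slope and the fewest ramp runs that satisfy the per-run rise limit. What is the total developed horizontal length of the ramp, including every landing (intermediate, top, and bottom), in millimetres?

At most 450 each: 3254/450 = 7.23, giving 8 ramp runs. That means 7 intermediate landings.
Horizontal run for 3254 mm of rise at 1:18 is 3254 × 18 = 58572 mm.
7 intermediate landings contribute 7 × 1350 = 9450 mm.
Top and bottom landings: 2 × 2100 = 4200 mm.
Total = 58572 + 9450 + 4200 = 72222 mm.

72222 mm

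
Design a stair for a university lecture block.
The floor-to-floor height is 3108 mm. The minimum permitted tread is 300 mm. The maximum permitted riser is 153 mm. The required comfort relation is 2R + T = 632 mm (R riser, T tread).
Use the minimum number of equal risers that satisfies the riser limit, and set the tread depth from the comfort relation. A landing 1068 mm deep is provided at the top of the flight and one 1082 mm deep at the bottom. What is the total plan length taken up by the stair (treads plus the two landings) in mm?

8870 mm

3108 / 153 = 20.314 → round up to 21 risers.
Each riser is 3108/21 = 148 mm (≤ 153 mm).
T = 632 − 2·148 = 336 mm, which satisfies the 300 mm minimum.
Going = (21 − 1) × 336 = 6720 mm.
Add landings: 6720 + 1068 + 1082 = 8870 mm.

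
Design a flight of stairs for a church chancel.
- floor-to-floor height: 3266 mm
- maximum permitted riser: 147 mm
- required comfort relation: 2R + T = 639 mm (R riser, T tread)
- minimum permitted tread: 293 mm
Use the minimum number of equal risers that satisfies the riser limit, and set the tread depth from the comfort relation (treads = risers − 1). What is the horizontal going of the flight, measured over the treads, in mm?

7810 mm

3266 / 147 = 22.22, so 23 risers are needed.
Riser R = 3266 / 23 = 142 mm, within the 147 mm limit.
T = 639 − 2·142 = 355 mm, which satisfies the 293 mm minimum.
23 risers give 22 treads; going = 22 × 355 = 7810 mm.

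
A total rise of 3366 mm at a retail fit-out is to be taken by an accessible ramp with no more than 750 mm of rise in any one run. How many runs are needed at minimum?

⌈3366/750⌉ = 5 ramp runs.

5 runs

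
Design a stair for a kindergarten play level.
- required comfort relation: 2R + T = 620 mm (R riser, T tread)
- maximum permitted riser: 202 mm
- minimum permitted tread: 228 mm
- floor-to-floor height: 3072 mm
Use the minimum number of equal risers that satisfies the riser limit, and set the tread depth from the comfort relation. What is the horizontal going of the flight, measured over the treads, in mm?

At most 202 each: 3072/202 = 15.21, giving 16 risers.
Riser R = 3072 / 16 = 192 mm, within the 202 mm limit.
T = 620 − 2·192 = 236 mm, which satisfies the 228 mm minimum.
Treads = 16 − 1 = 15; going = 15 × 236 = 3540 mm.

3540 mm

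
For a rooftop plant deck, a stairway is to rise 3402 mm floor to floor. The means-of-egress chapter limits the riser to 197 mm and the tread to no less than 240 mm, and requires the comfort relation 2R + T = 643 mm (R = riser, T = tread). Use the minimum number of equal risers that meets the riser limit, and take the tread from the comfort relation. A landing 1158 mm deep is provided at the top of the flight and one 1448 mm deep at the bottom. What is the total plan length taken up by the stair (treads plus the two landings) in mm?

7111 mm

3402 / 197 = 17.269 → round up to 18 risers.
Riser R = 3402 / 18 = 189 mm, within the 197 mm limit.
T = 643 − 2·189 = 265 mm, which satisfies the 240 mm minimum.
Treads = 18 − 1 = 17; going = 17 × 265 = 4505 mm.
Enclosure = 4505 + 1158 + 1448 = 7111 mm.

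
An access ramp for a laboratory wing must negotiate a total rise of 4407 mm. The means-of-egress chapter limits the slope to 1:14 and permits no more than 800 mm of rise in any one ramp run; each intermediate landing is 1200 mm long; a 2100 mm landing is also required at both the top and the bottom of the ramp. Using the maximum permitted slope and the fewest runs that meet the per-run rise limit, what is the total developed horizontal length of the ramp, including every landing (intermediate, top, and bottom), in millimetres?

4407 / 800 = 5.51, so 6 ramp runs are needed. That means 5 intermediate landings.
Horizontal run for 4407 mm of rise at 1:14 is 4407 × 14 = 61698 mm.
5 intermediate landings contribute 5 × 1200 = 6000 mm.
Top and bottom landings: 2 × 2100 = 4200 mm.
Total = 61698 + 6000 + 4200 = 71898 mm.

71898 mm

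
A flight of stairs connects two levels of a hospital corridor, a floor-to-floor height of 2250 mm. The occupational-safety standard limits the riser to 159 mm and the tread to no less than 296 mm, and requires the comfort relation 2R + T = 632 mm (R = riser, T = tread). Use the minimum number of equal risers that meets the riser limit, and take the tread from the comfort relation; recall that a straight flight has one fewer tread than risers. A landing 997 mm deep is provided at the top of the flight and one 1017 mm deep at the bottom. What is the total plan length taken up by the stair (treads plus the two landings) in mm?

6662 mm

⌈2250/159⌉ = 15 risers.
R = 2250 ÷ 15 = 150 mm.
Tread T = 632 − 2 × 150 = 332 mm (≥ 296 mm).
Treads = 15 − 1 = 14; going = 14 × 332 = 4648 mm.
Enclosure = 4648 + 997 + 1017 = 6662 mm.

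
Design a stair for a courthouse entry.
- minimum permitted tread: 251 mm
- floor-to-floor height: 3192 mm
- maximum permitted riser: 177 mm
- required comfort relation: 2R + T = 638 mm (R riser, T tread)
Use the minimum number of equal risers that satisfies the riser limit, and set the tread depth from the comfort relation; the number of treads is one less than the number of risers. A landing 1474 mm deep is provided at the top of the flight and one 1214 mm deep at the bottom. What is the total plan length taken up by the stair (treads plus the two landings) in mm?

At most 177 each: 3192/177 = 18.03, giving 19 risers.
Riser R = 3192 / 19 = 168 mm, within the 177 mm limit.
T = 638 − 2·168 = 302 mm, which satisfies the 251 mm minimum.
19 risers give 18 treads; going = 18 × 302 = 5436 mm.
Enclosure = 5436 + 1474 + 1214 = 8124 mm.

8124 mm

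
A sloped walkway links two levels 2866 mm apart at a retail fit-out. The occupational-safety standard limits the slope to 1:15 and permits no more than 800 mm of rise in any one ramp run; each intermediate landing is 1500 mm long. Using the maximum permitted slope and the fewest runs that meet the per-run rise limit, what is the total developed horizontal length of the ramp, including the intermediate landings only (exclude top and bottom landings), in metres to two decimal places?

At most 800 each: 2866/800 = 3.58, giving 4 ramp runs. That means 3 intermediate landings.
Ramp run (horizontal) at 1:15: 2866 × 15 = 42990 mm.
Intermediate landings: 3 × 1500 = 4500 mm.
Developed length = 42990 + 4500 = 47490 mm.
= 47.49 m.

47.49 m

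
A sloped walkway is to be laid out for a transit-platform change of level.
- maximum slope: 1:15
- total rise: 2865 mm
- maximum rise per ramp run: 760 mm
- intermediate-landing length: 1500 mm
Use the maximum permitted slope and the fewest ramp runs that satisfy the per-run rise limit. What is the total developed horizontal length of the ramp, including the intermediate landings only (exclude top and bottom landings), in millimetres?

2865 / 760 = 3.77, so 4 ramp runs are needed. That means 3 intermediate landings.
Ramp run (horizontal) at 1:15: 2865 × 15 = 42975 mm.
Intermediate landings: 3 × 1500 = 4500 mm.
Total developed length = 42975 + 4500 = 47475 mm.

47475 mm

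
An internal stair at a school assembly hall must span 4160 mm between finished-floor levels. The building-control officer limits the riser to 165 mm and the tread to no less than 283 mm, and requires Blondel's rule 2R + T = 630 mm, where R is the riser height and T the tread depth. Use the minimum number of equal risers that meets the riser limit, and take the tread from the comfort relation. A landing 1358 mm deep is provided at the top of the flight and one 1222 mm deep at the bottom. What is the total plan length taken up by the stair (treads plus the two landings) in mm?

10330 mm

4160 / 165 = 25.212 → round up to 26 risers.
Riser R = 4160 / 26 = 160 mm, within the 165 mm limit.
T = 630 − 2·160 = 310 mm, which satisfies the 283 mm minimum.
26 risers give 25 treads; going = 25 × 310 = 7750 mm.
Enclosure = 7750 + 1358 + 1222 = 10330 mm.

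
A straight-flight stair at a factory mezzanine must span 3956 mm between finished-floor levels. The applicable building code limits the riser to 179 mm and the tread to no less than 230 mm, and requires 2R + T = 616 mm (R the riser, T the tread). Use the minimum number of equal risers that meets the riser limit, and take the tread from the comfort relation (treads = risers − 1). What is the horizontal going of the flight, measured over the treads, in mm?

3956 / 179 = 22.10, so 23 risers are needed.
Each riser is 3956/23 = 172 mm (≤ 179 mm).
T = 616 − 2·172 = 272 mm, which satisfies the 230 mm minimum.
23 risers give 22 treads; going = 22 × 272 = 5984 mm.

5984 mm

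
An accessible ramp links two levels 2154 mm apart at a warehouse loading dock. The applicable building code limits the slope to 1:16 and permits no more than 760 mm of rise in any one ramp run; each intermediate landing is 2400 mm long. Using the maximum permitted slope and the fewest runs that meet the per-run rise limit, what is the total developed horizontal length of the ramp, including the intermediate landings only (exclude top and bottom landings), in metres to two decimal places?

39.26 m

2154 / 760 = 2.834 → round up to 3 ramp runs. That means 2 intermediate landings.
Horizontal run for 2154 mm of rise at 1:16 is 2154 × 16 = 34464 mm.
2 intermediate landings contribute 2 × 2400 = 4800 mm.
Developed length = 34464 + 4800 = 39264 mm.
= 39.26 m.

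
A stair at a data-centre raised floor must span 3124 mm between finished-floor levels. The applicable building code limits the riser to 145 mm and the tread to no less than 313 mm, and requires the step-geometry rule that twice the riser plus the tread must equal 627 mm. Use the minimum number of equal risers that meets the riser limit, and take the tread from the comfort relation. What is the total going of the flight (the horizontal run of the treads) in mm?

7203 mm

At most 145 each: 3124/145 = 21.54, giving 22 risers.
Each riser is 3124/22 = 142 mm (≤ 145 mm).
From 2R + T = 627: T = 627 − 284 = 343 mm.
Treads = 22 − 1 = 21; going = 21 × 343 = 7203 mm.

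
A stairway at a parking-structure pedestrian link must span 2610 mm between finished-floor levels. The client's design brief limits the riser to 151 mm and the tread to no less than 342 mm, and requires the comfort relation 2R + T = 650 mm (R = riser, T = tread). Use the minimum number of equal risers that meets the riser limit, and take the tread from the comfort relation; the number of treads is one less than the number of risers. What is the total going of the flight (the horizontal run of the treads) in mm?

6120 mm

At most 151 each: 2610/151 = 17.28, giving 18 risers.
Each riser is 2610/18 = 145 mm (≤ 151 mm).
From 2R + T = 650: T = 650 − 290 = 360 mm.
Going = (18 − 1) × 360 = 6120 mm.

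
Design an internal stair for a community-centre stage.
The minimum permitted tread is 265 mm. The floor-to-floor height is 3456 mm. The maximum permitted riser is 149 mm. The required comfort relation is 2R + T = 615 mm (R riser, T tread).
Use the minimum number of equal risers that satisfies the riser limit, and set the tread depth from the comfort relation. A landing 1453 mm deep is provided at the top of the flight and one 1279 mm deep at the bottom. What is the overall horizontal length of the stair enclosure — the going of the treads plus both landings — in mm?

10253 mm

⌈3456/149⌉ = 24 risers.
Riser R = 3456 / 24 = 144 mm, within the 149 mm limit.
From 2R + T = 615: T = 615 − 288 = 327 mm.
24 risers give 23 treads; going = 23 × 327 = 7521 mm.
Add landings: 7521 + 1453 + 1279 = 10253 mm.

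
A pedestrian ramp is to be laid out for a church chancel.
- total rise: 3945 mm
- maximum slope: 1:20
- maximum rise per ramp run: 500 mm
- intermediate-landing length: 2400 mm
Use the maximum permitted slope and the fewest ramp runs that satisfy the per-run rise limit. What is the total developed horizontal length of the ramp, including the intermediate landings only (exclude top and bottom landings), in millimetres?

95700 mm

⌈3945/500⌉ = 8 ramp runs. That means 7 intermediate landings.
Horizontal run for 3945 mm of rise at 1:20 is 3945 × 20 = 78900 mm.
7 intermediate landings contribute 7 × 2400 = 16800 mm.
Developed length = 78900 + 16800 = 95700 mm.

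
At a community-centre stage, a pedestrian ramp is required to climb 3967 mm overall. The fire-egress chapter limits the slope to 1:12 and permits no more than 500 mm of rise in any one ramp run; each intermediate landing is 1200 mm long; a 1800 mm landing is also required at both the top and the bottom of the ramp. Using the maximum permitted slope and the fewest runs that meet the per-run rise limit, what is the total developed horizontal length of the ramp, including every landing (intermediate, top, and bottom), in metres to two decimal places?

59.60 m

3967 / 500 = 7.934 → round up to 8 ramp runs. That means 7 intermediate landings.
Horizontal run for 3967 mm of rise at 1:12 is 3967 × 12 = 47604 mm.
Intermediate landings: 7 × 1200 = 8400 mm.
Top and bottom landings: 2 × 1800 = 3600 mm.
Total = 47604 + 8400 + 3600 = 59604 mm.
= 59.60 m.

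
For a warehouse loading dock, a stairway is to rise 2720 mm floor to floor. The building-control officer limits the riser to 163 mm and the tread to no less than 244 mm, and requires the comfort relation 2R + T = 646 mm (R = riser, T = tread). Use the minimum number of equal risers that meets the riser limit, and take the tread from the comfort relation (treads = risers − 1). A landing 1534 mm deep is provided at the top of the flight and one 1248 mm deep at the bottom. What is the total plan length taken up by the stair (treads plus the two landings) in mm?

7998 mm

⌈2720/163⌉ = 17 risers.
Each riser is 2720/17 = 160 mm (≤ 163 mm).
T = 646 − 2·160 = 326 mm, which satisfies the 244 mm minimum.
Going = (17 − 1) × 326 = 5216 mm.
Enclosure = 5216 + 1534 + 1248 = 7998 mm.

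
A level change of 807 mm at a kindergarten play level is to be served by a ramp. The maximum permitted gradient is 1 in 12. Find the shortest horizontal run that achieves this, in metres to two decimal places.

9.68 m

Run = rise × 12 = 807 × 12 = 9684 mm.
9684 mm = 9.68 m.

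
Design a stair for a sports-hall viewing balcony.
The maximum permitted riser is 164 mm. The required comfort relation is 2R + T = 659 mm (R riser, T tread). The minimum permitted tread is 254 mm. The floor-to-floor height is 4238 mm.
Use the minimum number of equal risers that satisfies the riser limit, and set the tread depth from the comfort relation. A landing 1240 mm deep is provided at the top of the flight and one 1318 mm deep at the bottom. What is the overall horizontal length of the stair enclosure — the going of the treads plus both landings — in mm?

4238 / 164 = 25.841 → round up to 26 risers.
R = 4238 ÷ 26 = 163 mm.
Tread T = 659 − 2 × 163 = 333 mm (≥ 254 mm).
Treads = 26 − 1 = 25; going = 25 × 333 = 8325 mm.
Enclosure = 8325 + 1240 + 1318 = 10883 mm.

10883 mm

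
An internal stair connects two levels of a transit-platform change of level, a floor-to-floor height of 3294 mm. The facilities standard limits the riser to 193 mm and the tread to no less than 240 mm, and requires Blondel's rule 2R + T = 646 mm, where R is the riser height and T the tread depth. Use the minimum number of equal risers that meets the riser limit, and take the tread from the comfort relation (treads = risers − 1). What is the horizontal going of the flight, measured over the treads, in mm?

At most 193 each: 3294/193 = 17.07, giving 18 risers.
Riser R = 3294 / 18 = 183 mm, within the 193 mm limit.
From 2R + T = 646: T = 646 − 366 = 280 mm.
Treads = 18 − 1 = 17; going = 17 × 280 = 4760 mm.

4760 mm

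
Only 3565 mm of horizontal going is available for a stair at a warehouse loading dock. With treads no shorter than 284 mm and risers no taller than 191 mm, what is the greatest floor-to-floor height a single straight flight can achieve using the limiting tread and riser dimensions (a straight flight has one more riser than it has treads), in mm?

Treads that fit: ⌊3565 / 284⌋ = 12.
Risers = treads + 1 = 13.
Maximum height = 13 × 191 = 2483 mm.

2483 mm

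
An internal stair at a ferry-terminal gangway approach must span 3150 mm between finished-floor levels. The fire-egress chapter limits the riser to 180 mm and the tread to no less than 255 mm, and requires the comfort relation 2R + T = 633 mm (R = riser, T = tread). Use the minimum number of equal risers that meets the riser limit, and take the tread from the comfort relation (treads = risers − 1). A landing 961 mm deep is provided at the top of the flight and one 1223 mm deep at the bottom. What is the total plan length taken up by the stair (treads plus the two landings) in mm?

3150 / 180 = 17.50, so 18 risers are needed.
Each riser is 3150/18 = 175 mm (≤ 180 mm).
Tread T = 633 − 2 × 175 = 283 mm (≥ 255 mm).
Going = (18 − 1) × 283 = 4811 mm.
Add landings: 4811 + 961 + 1223 = 6995 mm.

6995 mm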